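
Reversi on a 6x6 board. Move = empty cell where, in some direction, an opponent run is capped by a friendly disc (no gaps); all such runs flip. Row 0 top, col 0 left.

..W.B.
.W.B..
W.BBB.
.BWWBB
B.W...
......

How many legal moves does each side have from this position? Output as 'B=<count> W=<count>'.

-- B to move --
(0,0): flips 1 -> legal
(0,1): no bracket -> illegal
(0,3): no bracket -> illegal
(1,0): no bracket -> illegal
(1,2): no bracket -> illegal
(2,1): no bracket -> illegal
(3,0): no bracket -> illegal
(4,1): flips 1 -> legal
(4,3): flips 1 -> legal
(4,4): flips 1 -> legal
(5,1): flips 2 -> legal
(5,2): flips 2 -> legal
(5,3): flips 1 -> legal
B mobility = 7
-- W to move --
(0,3): flips 2 -> legal
(0,5): no bracket -> illegal
(1,2): flips 1 -> legal
(1,4): flips 1 -> legal
(1,5): flips 1 -> legal
(2,1): no bracket -> illegal
(2,5): no bracket -> illegal
(3,0): flips 1 -> legal
(4,1): no bracket -> illegal
(4,3): no bracket -> illegal
(4,4): no bracket -> illegal
(4,5): no bracket -> illegal
(5,0): no bracket -> illegal
(5,1): no bracket -> illegal
W mobility = 5

Answer: B=7 W=5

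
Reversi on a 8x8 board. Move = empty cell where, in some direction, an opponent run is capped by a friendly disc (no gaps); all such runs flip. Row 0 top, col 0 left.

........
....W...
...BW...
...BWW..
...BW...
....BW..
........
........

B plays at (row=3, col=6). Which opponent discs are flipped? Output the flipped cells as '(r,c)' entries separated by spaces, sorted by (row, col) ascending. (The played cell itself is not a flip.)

Dir NW: first cell '.' (not opp) -> no flip
Dir N: first cell '.' (not opp) -> no flip
Dir NE: first cell '.' (not opp) -> no flip
Dir W: opp run (3,5) (3,4) capped by B -> flip
Dir E: first cell '.' (not opp) -> no flip
Dir SW: first cell '.' (not opp) -> no flip
Dir S: first cell '.' (not opp) -> no flip
Dir SE: first cell '.' (not opp) -> no flip

Answer: (3,4) (3,5)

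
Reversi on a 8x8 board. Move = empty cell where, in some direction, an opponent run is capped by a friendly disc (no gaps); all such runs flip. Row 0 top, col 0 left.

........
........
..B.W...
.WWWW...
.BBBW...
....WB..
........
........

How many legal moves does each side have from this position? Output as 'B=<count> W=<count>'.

Answer: B=9 W=10

Derivation:
-- B to move --
(1,3): no bracket -> illegal
(1,4): no bracket -> illegal
(1,5): flips 2 -> legal
(2,0): flips 1 -> legal
(2,1): flips 2 -> legal
(2,3): flips 2 -> legal
(2,5): flips 1 -> legal
(3,0): no bracket -> illegal
(3,5): no bracket -> illegal
(4,0): flips 1 -> legal
(4,5): flips 1 -> legal
(5,3): flips 1 -> legal
(6,3): no bracket -> illegal
(6,4): no bracket -> illegal
(6,5): flips 1 -> legal
B mobility = 9
-- W to move --
(1,1): flips 1 -> legal
(1,2): flips 1 -> legal
(1,3): flips 1 -> legal
(2,1): no bracket -> illegal
(2,3): no bracket -> illegal
(3,0): no bracket -> illegal
(4,0): flips 3 -> legal
(4,5): no bracket -> illegal
(4,6): no bracket -> illegal
(5,0): flips 1 -> legal
(5,1): flips 2 -> legal
(5,2): flips 2 -> legal
(5,3): flips 2 -> legal
(5,6): flips 1 -> legal
(6,4): no bracket -> illegal
(6,5): no bracket -> illegal
(6,6): flips 1 -> legal
W mobility = 10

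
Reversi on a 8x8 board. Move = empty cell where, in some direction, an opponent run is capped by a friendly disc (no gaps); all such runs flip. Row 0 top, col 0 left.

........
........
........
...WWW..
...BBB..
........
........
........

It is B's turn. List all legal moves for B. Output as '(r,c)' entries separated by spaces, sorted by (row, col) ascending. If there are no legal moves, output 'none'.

Answer: (2,2) (2,3) (2,4) (2,5) (2,6)

Derivation:
(2,2): flips 1 -> legal
(2,3): flips 2 -> legal
(2,4): flips 1 -> legal
(2,5): flips 2 -> legal
(2,6): flips 1 -> legal
(3,2): no bracket -> illegal
(3,6): no bracket -> illegal
(4,2): no bracket -> illegal
(4,6): no bracket -> illegal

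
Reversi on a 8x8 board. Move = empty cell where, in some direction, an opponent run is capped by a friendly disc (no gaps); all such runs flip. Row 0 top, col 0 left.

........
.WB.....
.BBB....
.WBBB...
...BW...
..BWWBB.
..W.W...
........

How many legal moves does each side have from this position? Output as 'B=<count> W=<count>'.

-- B to move --
(0,0): flips 1 -> legal
(0,1): flips 1 -> legal
(0,2): no bracket -> illegal
(1,0): flips 1 -> legal
(2,0): no bracket -> illegal
(3,0): flips 1 -> legal
(3,5): no bracket -> illegal
(4,0): flips 1 -> legal
(4,1): flips 1 -> legal
(4,2): no bracket -> illegal
(4,5): flips 1 -> legal
(5,1): no bracket -> illegal
(6,1): no bracket -> illegal
(6,3): flips 1 -> legal
(6,5): flips 1 -> legal
(7,1): no bracket -> illegal
(7,2): flips 1 -> legal
(7,3): flips 1 -> legal
(7,4): flips 3 -> legal
(7,5): no bracket -> illegal
B mobility = 12
-- W to move --
(0,1): no bracket -> illegal
(0,2): no bracket -> illegal
(0,3): no bracket -> illegal
(1,0): flips 3 -> legal
(1,3): flips 5 -> legal
(1,4): no bracket -> illegal
(2,0): no bracket -> illegal
(2,4): flips 1 -> legal
(2,5): no bracket -> illegal
(3,0): no bracket -> illegal
(3,5): flips 3 -> legal
(4,1): no bracket -> illegal
(4,2): flips 2 -> legal
(4,5): no bracket -> illegal
(4,6): flips 1 -> legal
(4,7): no bracket -> illegal
(5,1): flips 1 -> legal
(5,7): flips 2 -> legal
(6,1): no bracket -> illegal
(6,3): no bracket -> illegal
(6,5): no bracket -> illegal
(6,6): flips 1 -> legal
(6,7): no bracket -> illegal
W mobility = 9

Answer: B=12 W=9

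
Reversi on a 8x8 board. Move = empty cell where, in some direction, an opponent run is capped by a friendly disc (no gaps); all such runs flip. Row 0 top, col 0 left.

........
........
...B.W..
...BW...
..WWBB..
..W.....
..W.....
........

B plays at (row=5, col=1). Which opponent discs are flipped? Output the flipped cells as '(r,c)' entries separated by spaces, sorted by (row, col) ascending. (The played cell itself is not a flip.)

Answer: (4,2)

Derivation:
Dir NW: first cell '.' (not opp) -> no flip
Dir N: first cell '.' (not opp) -> no flip
Dir NE: opp run (4,2) capped by B -> flip
Dir W: first cell '.' (not opp) -> no flip
Dir E: opp run (5,2), next='.' -> no flip
Dir SW: first cell '.' (not opp) -> no flip
Dir S: first cell '.' (not opp) -> no flip
Dir SE: opp run (6,2), next='.' -> no flip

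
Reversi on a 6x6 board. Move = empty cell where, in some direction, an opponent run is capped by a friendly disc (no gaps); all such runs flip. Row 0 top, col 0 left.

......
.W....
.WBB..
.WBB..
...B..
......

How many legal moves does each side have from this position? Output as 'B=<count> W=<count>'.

-- B to move --
(0,0): flips 1 -> legal
(0,1): no bracket -> illegal
(0,2): no bracket -> illegal
(1,0): flips 1 -> legal
(1,2): no bracket -> illegal
(2,0): flips 1 -> legal
(3,0): flips 1 -> legal
(4,0): flips 1 -> legal
(4,1): no bracket -> illegal
(4,2): no bracket -> illegal
B mobility = 5
-- W to move --
(1,2): no bracket -> illegal
(1,3): flips 1 -> legal
(1,4): no bracket -> illegal
(2,4): flips 2 -> legal
(3,4): flips 2 -> legal
(4,1): no bracket -> illegal
(4,2): no bracket -> illegal
(4,4): flips 2 -> legal
(5,2): no bracket -> illegal
(5,3): no bracket -> illegal
(5,4): flips 2 -> legal
W mobility = 5

Answer: B=5 W=5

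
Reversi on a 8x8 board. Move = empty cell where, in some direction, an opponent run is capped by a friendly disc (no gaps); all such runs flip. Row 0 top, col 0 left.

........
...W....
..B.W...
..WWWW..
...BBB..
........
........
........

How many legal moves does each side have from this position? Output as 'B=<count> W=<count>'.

Answer: B=7 W=8

Derivation:
-- B to move --
(0,2): no bracket -> illegal
(0,3): no bracket -> illegal
(0,4): flips 1 -> legal
(1,2): no bracket -> illegal
(1,4): flips 2 -> legal
(1,5): no bracket -> illegal
(2,1): flips 1 -> legal
(2,3): flips 2 -> legal
(2,5): flips 2 -> legal
(2,6): flips 1 -> legal
(3,1): no bracket -> illegal
(3,6): no bracket -> illegal
(4,1): no bracket -> illegal
(4,2): flips 1 -> legal
(4,6): no bracket -> illegal
B mobility = 7
-- W to move --
(1,1): flips 1 -> legal
(1,2): flips 1 -> legal
(2,1): no bracket -> illegal
(2,3): no bracket -> illegal
(3,1): flips 1 -> legal
(3,6): no bracket -> illegal
(4,2): no bracket -> illegal
(4,6): no bracket -> illegal
(5,2): flips 1 -> legal
(5,3): flips 2 -> legal
(5,4): flips 2 -> legal
(5,5): flips 2 -> legal
(5,6): flips 1 -> legal
W mobility = 8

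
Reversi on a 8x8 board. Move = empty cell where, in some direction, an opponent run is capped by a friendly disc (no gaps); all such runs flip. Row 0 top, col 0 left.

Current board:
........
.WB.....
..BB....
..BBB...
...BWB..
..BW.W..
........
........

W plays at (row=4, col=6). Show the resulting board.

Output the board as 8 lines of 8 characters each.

Place W at (4,6); scan 8 dirs for brackets.
Dir NW: first cell '.' (not opp) -> no flip
Dir N: first cell '.' (not opp) -> no flip
Dir NE: first cell '.' (not opp) -> no flip
Dir W: opp run (4,5) capped by W -> flip
Dir E: first cell '.' (not opp) -> no flip
Dir SW: first cell 'W' (not opp) -> no flip
Dir S: first cell '.' (not opp) -> no flip
Dir SE: first cell '.' (not opp) -> no flip
All flips: (4,5)

Answer: ........
.WB.....
..BB....
..BBB...
...BWWW.
..BW.W..
........
........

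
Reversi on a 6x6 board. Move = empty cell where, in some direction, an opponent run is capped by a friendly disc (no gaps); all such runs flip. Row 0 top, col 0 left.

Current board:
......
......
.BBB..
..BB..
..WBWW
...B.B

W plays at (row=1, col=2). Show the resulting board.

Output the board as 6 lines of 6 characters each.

Answer: ......
..W...
.BWB..
..WB..
..WBWW
...B.B

Derivation:
Place W at (1,2); scan 8 dirs for brackets.
Dir NW: first cell '.' (not opp) -> no flip
Dir N: first cell '.' (not opp) -> no flip
Dir NE: first cell '.' (not opp) -> no flip
Dir W: first cell '.' (not opp) -> no flip
Dir E: first cell '.' (not opp) -> no flip
Dir SW: opp run (2,1), next='.' -> no flip
Dir S: opp run (2,2) (3,2) capped by W -> flip
Dir SE: opp run (2,3), next='.' -> no flip
All flips: (2,2) (3,2)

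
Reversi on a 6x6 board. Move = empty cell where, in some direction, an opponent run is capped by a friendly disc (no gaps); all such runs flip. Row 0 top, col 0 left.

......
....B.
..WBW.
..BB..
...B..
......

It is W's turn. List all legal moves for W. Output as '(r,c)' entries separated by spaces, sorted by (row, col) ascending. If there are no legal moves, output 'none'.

Answer: (0,4) (4,2) (4,4)

Derivation:
(0,3): no bracket -> illegal
(0,4): flips 1 -> legal
(0,5): no bracket -> illegal
(1,2): no bracket -> illegal
(1,3): no bracket -> illegal
(1,5): no bracket -> illegal
(2,1): no bracket -> illegal
(2,5): no bracket -> illegal
(3,1): no bracket -> illegal
(3,4): no bracket -> illegal
(4,1): no bracket -> illegal
(4,2): flips 2 -> legal
(4,4): flips 1 -> legal
(5,2): no bracket -> illegal
(5,3): no bracket -> illegal
(5,4): no bracket -> illegal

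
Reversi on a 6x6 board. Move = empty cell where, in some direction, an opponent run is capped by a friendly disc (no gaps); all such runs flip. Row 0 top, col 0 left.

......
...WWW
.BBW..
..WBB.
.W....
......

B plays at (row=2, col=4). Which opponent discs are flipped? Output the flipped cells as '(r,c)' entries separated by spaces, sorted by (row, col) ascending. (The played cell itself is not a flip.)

Answer: (2,3)

Derivation:
Dir NW: opp run (1,3), next='.' -> no flip
Dir N: opp run (1,4), next='.' -> no flip
Dir NE: opp run (1,5), next=edge -> no flip
Dir W: opp run (2,3) capped by B -> flip
Dir E: first cell '.' (not opp) -> no flip
Dir SW: first cell 'B' (not opp) -> no flip
Dir S: first cell 'B' (not opp) -> no flip
Dir SE: first cell '.' (not opp) -> no flip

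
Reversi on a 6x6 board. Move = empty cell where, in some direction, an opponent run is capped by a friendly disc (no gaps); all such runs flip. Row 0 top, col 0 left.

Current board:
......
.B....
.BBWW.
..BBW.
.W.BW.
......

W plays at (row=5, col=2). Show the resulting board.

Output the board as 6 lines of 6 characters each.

Place W at (5,2); scan 8 dirs for brackets.
Dir NW: first cell 'W' (not opp) -> no flip
Dir N: first cell '.' (not opp) -> no flip
Dir NE: opp run (4,3) capped by W -> flip
Dir W: first cell '.' (not opp) -> no flip
Dir E: first cell '.' (not opp) -> no flip
Dir SW: edge -> no flip
Dir S: edge -> no flip
Dir SE: edge -> no flip
All flips: (4,3)

Answer: ......
.B....
.BBWW.
..BBW.
.W.WW.
..W...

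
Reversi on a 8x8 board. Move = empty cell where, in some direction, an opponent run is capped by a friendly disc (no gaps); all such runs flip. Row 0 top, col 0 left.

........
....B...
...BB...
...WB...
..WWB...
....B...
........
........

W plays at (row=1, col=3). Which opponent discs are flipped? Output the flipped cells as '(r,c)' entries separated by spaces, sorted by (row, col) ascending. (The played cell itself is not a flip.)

Dir NW: first cell '.' (not opp) -> no flip
Dir N: first cell '.' (not opp) -> no flip
Dir NE: first cell '.' (not opp) -> no flip
Dir W: first cell '.' (not opp) -> no flip
Dir E: opp run (1,4), next='.' -> no flip
Dir SW: first cell '.' (not opp) -> no flip
Dir S: opp run (2,3) capped by W -> flip
Dir SE: opp run (2,4), next='.' -> no flip

Answer: (2,3)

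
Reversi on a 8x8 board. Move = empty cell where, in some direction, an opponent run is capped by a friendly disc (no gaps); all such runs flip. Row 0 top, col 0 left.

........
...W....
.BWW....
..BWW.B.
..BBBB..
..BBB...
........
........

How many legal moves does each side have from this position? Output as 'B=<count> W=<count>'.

Answer: B=7 W=10

Derivation:
-- B to move --
(0,2): no bracket -> illegal
(0,3): flips 3 -> legal
(0,4): no bracket -> illegal
(1,1): flips 2 -> legal
(1,2): flips 3 -> legal
(1,4): flips 1 -> legal
(2,4): flips 4 -> legal
(2,5): flips 1 -> legal
(3,1): no bracket -> illegal
(3,5): flips 2 -> legal
B mobility = 7
-- W to move --
(1,0): no bracket -> illegal
(1,1): no bracket -> illegal
(1,2): no bracket -> illegal
(2,0): flips 1 -> legal
(2,5): no bracket -> illegal
(2,6): no bracket -> illegal
(2,7): no bracket -> illegal
(3,0): no bracket -> illegal
(3,1): flips 1 -> legal
(3,5): no bracket -> illegal
(3,7): no bracket -> illegal
(4,1): flips 1 -> legal
(4,6): no bracket -> illegal
(4,7): no bracket -> illegal
(5,1): flips 1 -> legal
(5,5): flips 1 -> legal
(5,6): flips 1 -> legal
(6,1): flips 2 -> legal
(6,2): flips 3 -> legal
(6,3): flips 2 -> legal
(6,4): flips 2 -> legal
(6,5): no bracket -> illegal
W mobility = 10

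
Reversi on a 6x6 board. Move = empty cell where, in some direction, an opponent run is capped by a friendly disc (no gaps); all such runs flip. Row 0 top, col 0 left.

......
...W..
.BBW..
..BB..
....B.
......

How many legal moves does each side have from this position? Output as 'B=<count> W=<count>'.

Answer: B=4 W=4

Derivation:
-- B to move --
(0,2): no bracket -> illegal
(0,3): flips 2 -> legal
(0,4): flips 1 -> legal
(1,2): no bracket -> illegal
(1,4): flips 1 -> legal
(2,4): flips 1 -> legal
(3,4): no bracket -> illegal
B mobility = 4
-- W to move --
(1,0): no bracket -> illegal
(1,1): no bracket -> illegal
(1,2): no bracket -> illegal
(2,0): flips 2 -> legal
(2,4): no bracket -> illegal
(3,0): no bracket -> illegal
(3,1): flips 1 -> legal
(3,4): no bracket -> illegal
(3,5): no bracket -> illegal
(4,1): flips 1 -> legal
(4,2): no bracket -> illegal
(4,3): flips 1 -> legal
(4,5): no bracket -> illegal
(5,3): no bracket -> illegal
(5,4): no bracket -> illegal
(5,5): no bracket -> illegal
W mobility = 4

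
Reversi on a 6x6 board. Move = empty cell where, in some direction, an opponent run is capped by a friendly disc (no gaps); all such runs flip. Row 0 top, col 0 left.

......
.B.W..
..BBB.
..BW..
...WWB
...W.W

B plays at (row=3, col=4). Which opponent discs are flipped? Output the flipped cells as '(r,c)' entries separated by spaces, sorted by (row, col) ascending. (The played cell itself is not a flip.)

Answer: (3,3)

Derivation:
Dir NW: first cell 'B' (not opp) -> no flip
Dir N: first cell 'B' (not opp) -> no flip
Dir NE: first cell '.' (not opp) -> no flip
Dir W: opp run (3,3) capped by B -> flip
Dir E: first cell '.' (not opp) -> no flip
Dir SW: opp run (4,3), next='.' -> no flip
Dir S: opp run (4,4), next='.' -> no flip
Dir SE: first cell 'B' (not opp) -> no flip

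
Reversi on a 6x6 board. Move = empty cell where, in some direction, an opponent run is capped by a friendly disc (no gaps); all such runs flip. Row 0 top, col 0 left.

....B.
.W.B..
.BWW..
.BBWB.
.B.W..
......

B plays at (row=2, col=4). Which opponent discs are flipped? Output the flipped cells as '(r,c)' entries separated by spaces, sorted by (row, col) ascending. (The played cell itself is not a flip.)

Dir NW: first cell 'B' (not opp) -> no flip
Dir N: first cell '.' (not opp) -> no flip
Dir NE: first cell '.' (not opp) -> no flip
Dir W: opp run (2,3) (2,2) capped by B -> flip
Dir E: first cell '.' (not opp) -> no flip
Dir SW: opp run (3,3), next='.' -> no flip
Dir S: first cell 'B' (not opp) -> no flip
Dir SE: first cell '.' (not opp) -> no flip

Answer: (2,2) (2,3)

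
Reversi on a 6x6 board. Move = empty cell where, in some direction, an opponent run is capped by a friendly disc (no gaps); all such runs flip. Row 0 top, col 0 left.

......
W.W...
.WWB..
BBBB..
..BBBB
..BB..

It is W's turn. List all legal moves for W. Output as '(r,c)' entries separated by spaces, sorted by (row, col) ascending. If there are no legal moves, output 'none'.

(1,3): no bracket -> illegal
(1,4): no bracket -> illegal
(2,0): no bracket -> illegal
(2,4): flips 1 -> legal
(3,4): flips 1 -> legal
(3,5): no bracket -> illegal
(4,0): flips 1 -> legal
(4,1): flips 1 -> legal
(5,1): no bracket -> illegal
(5,4): flips 2 -> legal
(5,5): flips 2 -> legal

Answer: (2,4) (3,4) (4,0) (4,1) (5,4) (5,5)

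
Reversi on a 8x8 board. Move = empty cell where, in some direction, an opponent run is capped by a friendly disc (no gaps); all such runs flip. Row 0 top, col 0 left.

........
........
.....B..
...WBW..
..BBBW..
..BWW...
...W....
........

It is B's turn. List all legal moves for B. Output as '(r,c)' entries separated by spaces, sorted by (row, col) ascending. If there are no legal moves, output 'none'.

(2,2): flips 1 -> legal
(2,3): flips 1 -> legal
(2,4): flips 1 -> legal
(2,6): flips 1 -> legal
(3,2): flips 1 -> legal
(3,6): flips 1 -> legal
(4,6): flips 1 -> legal
(5,5): flips 4 -> legal
(5,6): flips 1 -> legal
(6,2): flips 1 -> legal
(6,4): flips 2 -> legal
(6,5): flips 1 -> legal
(7,2): no bracket -> illegal
(7,3): flips 2 -> legal
(7,4): flips 1 -> legal

Answer: (2,2) (2,3) (2,4) (2,6) (3,2) (3,6) (4,6) (5,5) (5,6) (6,2) (6,4) (6,5) (7,3) (7,4)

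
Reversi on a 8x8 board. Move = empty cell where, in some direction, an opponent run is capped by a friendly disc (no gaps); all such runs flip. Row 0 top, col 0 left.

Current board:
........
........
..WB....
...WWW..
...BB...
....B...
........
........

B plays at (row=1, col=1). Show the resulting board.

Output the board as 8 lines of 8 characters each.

Place B at (1,1); scan 8 dirs for brackets.
Dir NW: first cell '.' (not opp) -> no flip
Dir N: first cell '.' (not opp) -> no flip
Dir NE: first cell '.' (not opp) -> no flip
Dir W: first cell '.' (not opp) -> no flip
Dir E: first cell '.' (not opp) -> no flip
Dir SW: first cell '.' (not opp) -> no flip
Dir S: first cell '.' (not opp) -> no flip
Dir SE: opp run (2,2) (3,3) capped by B -> flip
All flips: (2,2) (3,3)

Answer: ........
.B......
..BB....
...BWW..
...BB...
....B...
........
........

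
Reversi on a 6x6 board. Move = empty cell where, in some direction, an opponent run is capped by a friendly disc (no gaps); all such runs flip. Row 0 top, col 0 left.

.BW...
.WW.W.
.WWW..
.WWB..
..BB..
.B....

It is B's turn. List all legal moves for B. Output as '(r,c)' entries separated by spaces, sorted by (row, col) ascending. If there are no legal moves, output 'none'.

Answer: (0,0) (0,3) (1,0) (1,3) (2,0) (3,0) (3,4) (4,1)

Derivation:
(0,0): flips 2 -> legal
(0,3): flips 1 -> legal
(0,4): no bracket -> illegal
(0,5): no bracket -> illegal
(1,0): flips 2 -> legal
(1,3): flips 1 -> legal
(1,5): no bracket -> illegal
(2,0): flips 1 -> legal
(2,4): no bracket -> illegal
(2,5): no bracket -> illegal
(3,0): flips 2 -> legal
(3,4): flips 2 -> legal
(4,0): no bracket -> illegal
(4,1): flips 3 -> legal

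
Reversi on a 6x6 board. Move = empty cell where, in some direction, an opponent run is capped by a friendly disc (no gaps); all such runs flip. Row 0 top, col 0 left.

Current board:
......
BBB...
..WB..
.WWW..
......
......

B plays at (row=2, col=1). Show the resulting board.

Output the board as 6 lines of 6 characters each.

Place B at (2,1); scan 8 dirs for brackets.
Dir NW: first cell 'B' (not opp) -> no flip
Dir N: first cell 'B' (not opp) -> no flip
Dir NE: first cell 'B' (not opp) -> no flip
Dir W: first cell '.' (not opp) -> no flip
Dir E: opp run (2,2) capped by B -> flip
Dir SW: first cell '.' (not opp) -> no flip
Dir S: opp run (3,1), next='.' -> no flip
Dir SE: opp run (3,2), next='.' -> no flip
All flips: (2,2)

Answer: ......
BBB...
.BBB..
.WWW..
......
......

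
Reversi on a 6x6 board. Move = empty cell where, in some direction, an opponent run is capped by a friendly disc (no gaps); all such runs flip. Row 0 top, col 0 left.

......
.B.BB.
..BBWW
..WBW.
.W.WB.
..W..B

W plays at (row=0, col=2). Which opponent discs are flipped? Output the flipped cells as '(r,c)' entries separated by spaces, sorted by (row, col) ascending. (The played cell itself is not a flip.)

Answer: (1,3)

Derivation:
Dir NW: edge -> no flip
Dir N: edge -> no flip
Dir NE: edge -> no flip
Dir W: first cell '.' (not opp) -> no flip
Dir E: first cell '.' (not opp) -> no flip
Dir SW: opp run (1,1), next='.' -> no flip
Dir S: first cell '.' (not opp) -> no flip
Dir SE: opp run (1,3) capped by W -> flip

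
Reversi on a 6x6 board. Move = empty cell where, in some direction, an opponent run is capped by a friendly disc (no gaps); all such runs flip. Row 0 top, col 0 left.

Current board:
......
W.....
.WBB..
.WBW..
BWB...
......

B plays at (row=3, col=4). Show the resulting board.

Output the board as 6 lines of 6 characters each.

Place B at (3,4); scan 8 dirs for brackets.
Dir NW: first cell 'B' (not opp) -> no flip
Dir N: first cell '.' (not opp) -> no flip
Dir NE: first cell '.' (not opp) -> no flip
Dir W: opp run (3,3) capped by B -> flip
Dir E: first cell '.' (not opp) -> no flip
Dir SW: first cell '.' (not opp) -> no flip
Dir S: first cell '.' (not opp) -> no flip
Dir SE: first cell '.' (not opp) -> no flip
All flips: (3,3)

Answer: ......
W.....
.WBB..
.WBBB.
BWB...
......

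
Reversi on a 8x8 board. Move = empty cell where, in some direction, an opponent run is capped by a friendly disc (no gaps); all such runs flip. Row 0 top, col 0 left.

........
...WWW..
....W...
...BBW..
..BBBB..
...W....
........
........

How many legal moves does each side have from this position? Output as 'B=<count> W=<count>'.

-- B to move --
(0,2): no bracket -> illegal
(0,3): no bracket -> illegal
(0,4): flips 2 -> legal
(0,5): no bracket -> illegal
(0,6): flips 2 -> legal
(1,2): no bracket -> illegal
(1,6): no bracket -> illegal
(2,2): no bracket -> illegal
(2,3): no bracket -> illegal
(2,5): flips 1 -> legal
(2,6): flips 1 -> legal
(3,6): flips 1 -> legal
(4,6): no bracket -> illegal
(5,2): no bracket -> illegal
(5,4): no bracket -> illegal
(6,2): flips 1 -> legal
(6,3): flips 1 -> legal
(6,4): flips 1 -> legal
B mobility = 8
-- W to move --
(2,2): no bracket -> illegal
(2,3): flips 2 -> legal
(2,5): no bracket -> illegal
(3,1): flips 1 -> legal
(3,2): flips 2 -> legal
(3,6): no bracket -> illegal
(4,1): no bracket -> illegal
(4,6): no bracket -> illegal
(5,1): flips 2 -> legal
(5,2): no bracket -> illegal
(5,4): flips 2 -> legal
(5,5): flips 1 -> legal
(5,6): no bracket -> illegal
W mobility = 6

Answer: B=8 W=6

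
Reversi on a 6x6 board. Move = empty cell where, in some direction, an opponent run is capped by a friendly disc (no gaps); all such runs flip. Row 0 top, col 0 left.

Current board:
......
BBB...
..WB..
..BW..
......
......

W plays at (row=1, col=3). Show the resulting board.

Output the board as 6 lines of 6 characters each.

Place W at (1,3); scan 8 dirs for brackets.
Dir NW: first cell '.' (not opp) -> no flip
Dir N: first cell '.' (not opp) -> no flip
Dir NE: first cell '.' (not opp) -> no flip
Dir W: opp run (1,2) (1,1) (1,0), next=edge -> no flip
Dir E: first cell '.' (not opp) -> no flip
Dir SW: first cell 'W' (not opp) -> no flip
Dir S: opp run (2,3) capped by W -> flip
Dir SE: first cell '.' (not opp) -> no flip
All flips: (2,3)

Answer: ......
BBBW..
..WW..
..BW..
......
......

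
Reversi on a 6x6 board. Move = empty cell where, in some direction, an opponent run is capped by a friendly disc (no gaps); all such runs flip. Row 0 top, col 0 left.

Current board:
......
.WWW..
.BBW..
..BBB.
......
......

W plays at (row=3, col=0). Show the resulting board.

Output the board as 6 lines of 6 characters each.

Place W at (3,0); scan 8 dirs for brackets.
Dir NW: edge -> no flip
Dir N: first cell '.' (not opp) -> no flip
Dir NE: opp run (2,1) capped by W -> flip
Dir W: edge -> no flip
Dir E: first cell '.' (not opp) -> no flip
Dir SW: edge -> no flip
Dir S: first cell '.' (not opp) -> no flip
Dir SE: first cell '.' (not opp) -> no flip
All flips: (2,1)

Answer: ......
.WWW..
.WBW..
W.BBB.
......
......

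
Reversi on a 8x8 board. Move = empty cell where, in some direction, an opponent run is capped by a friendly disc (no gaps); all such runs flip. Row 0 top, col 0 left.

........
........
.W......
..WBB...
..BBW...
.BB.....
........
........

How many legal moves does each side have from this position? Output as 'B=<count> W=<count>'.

Answer: B=6 W=6

Derivation:
-- B to move --
(1,0): flips 2 -> legal
(1,1): no bracket -> illegal
(1,2): no bracket -> illegal
(2,0): no bracket -> illegal
(2,2): flips 1 -> legal
(2,3): no bracket -> illegal
(3,0): no bracket -> illegal
(3,1): flips 1 -> legal
(3,5): no bracket -> illegal
(4,1): no bracket -> illegal
(4,5): flips 1 -> legal
(5,3): no bracket -> illegal
(5,4): flips 1 -> legal
(5,5): flips 1 -> legal
B mobility = 6
-- W to move --
(2,2): flips 1 -> legal
(2,3): no bracket -> illegal
(2,4): flips 1 -> legal
(2,5): no bracket -> illegal
(3,1): no bracket -> illegal
(3,5): flips 2 -> legal
(4,0): no bracket -> illegal
(4,1): flips 2 -> legal
(4,5): no bracket -> illegal
(5,0): no bracket -> illegal
(5,3): no bracket -> illegal
(5,4): flips 1 -> legal
(6,0): no bracket -> illegal
(6,1): no bracket -> illegal
(6,2): flips 2 -> legal
(6,3): no bracket -> illegal
W mobility = 6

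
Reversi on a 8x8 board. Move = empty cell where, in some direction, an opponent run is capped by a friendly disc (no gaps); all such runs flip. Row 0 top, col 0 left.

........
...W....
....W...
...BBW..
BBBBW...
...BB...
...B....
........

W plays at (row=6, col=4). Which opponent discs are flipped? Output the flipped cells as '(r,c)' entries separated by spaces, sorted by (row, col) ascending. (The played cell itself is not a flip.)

Answer: (5,4)

Derivation:
Dir NW: opp run (5,3) (4,2), next='.' -> no flip
Dir N: opp run (5,4) capped by W -> flip
Dir NE: first cell '.' (not opp) -> no flip
Dir W: opp run (6,3), next='.' -> no flip
Dir E: first cell '.' (not opp) -> no flip
Dir SW: first cell '.' (not opp) -> no flip
Dir S: first cell '.' (not opp) -> no flip
Dir SE: first cell '.' (not opp) -> no flip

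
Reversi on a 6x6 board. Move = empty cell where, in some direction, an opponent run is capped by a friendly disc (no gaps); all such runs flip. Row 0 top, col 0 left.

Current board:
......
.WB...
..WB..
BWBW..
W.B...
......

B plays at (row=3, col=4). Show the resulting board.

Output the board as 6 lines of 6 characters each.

Place B at (3,4); scan 8 dirs for brackets.
Dir NW: first cell 'B' (not opp) -> no flip
Dir N: first cell '.' (not opp) -> no flip
Dir NE: first cell '.' (not opp) -> no flip
Dir W: opp run (3,3) capped by B -> flip
Dir E: first cell '.' (not opp) -> no flip
Dir SW: first cell '.' (not opp) -> no flip
Dir S: first cell '.' (not opp) -> no flip
Dir SE: first cell '.' (not opp) -> no flip
All flips: (3,3)

Answer: ......
.WB...
..WB..
BWBBB.
W.B...
......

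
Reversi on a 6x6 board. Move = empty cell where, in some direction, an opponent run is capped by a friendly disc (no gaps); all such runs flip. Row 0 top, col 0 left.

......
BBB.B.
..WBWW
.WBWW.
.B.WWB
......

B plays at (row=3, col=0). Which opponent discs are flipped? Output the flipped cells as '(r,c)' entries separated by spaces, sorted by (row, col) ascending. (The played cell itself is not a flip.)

Dir NW: edge -> no flip
Dir N: first cell '.' (not opp) -> no flip
Dir NE: first cell '.' (not opp) -> no flip
Dir W: edge -> no flip
Dir E: opp run (3,1) capped by B -> flip
Dir SW: edge -> no flip
Dir S: first cell '.' (not opp) -> no flip
Dir SE: first cell 'B' (not opp) -> no flip

Answer: (3,1)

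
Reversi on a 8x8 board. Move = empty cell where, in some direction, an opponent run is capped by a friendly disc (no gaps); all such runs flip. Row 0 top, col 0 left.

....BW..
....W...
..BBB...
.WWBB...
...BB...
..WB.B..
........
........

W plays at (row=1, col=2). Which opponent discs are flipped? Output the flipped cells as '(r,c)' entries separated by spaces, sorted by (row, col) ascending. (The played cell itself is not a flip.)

Dir NW: first cell '.' (not opp) -> no flip
Dir N: first cell '.' (not opp) -> no flip
Dir NE: first cell '.' (not opp) -> no flip
Dir W: first cell '.' (not opp) -> no flip
Dir E: first cell '.' (not opp) -> no flip
Dir SW: first cell '.' (not opp) -> no flip
Dir S: opp run (2,2) capped by W -> flip
Dir SE: opp run (2,3) (3,4), next='.' -> no flip

Answer: (2,2)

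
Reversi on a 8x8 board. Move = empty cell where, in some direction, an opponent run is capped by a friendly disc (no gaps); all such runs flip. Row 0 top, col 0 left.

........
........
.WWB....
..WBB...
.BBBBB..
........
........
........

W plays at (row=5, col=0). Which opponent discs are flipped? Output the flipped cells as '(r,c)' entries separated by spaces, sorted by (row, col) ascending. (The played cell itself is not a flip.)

Dir NW: edge -> no flip
Dir N: first cell '.' (not opp) -> no flip
Dir NE: opp run (4,1) capped by W -> flip
Dir W: edge -> no flip
Dir E: first cell '.' (not opp) -> no flip
Dir SW: edge -> no flip
Dir S: first cell '.' (not opp) -> no flip
Dir SE: first cell '.' (not opp) -> no flip

Answer: (4,1)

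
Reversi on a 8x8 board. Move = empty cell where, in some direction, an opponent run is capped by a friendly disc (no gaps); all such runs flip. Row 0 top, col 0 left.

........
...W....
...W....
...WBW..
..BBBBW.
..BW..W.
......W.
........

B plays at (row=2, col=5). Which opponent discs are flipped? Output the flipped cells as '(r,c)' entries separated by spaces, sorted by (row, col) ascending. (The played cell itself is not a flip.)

Answer: (3,5)

Derivation:
Dir NW: first cell '.' (not opp) -> no flip
Dir N: first cell '.' (not opp) -> no flip
Dir NE: first cell '.' (not opp) -> no flip
Dir W: first cell '.' (not opp) -> no flip
Dir E: first cell '.' (not opp) -> no flip
Dir SW: first cell 'B' (not opp) -> no flip
Dir S: opp run (3,5) capped by B -> flip
Dir SE: first cell '.' (not opp) -> no flip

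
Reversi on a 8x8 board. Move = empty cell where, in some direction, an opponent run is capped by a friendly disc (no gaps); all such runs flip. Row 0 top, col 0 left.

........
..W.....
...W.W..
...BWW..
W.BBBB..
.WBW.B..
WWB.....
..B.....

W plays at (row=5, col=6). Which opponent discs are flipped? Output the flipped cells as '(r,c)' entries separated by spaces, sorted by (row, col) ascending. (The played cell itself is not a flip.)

Answer: (4,5)

Derivation:
Dir NW: opp run (4,5) capped by W -> flip
Dir N: first cell '.' (not opp) -> no flip
Dir NE: first cell '.' (not opp) -> no flip
Dir W: opp run (5,5), next='.' -> no flip
Dir E: first cell '.' (not opp) -> no flip
Dir SW: first cell '.' (not opp) -> no flip
Dir S: first cell '.' (not opp) -> no flip
Dir SE: first cell '.' (not opp) -> no flip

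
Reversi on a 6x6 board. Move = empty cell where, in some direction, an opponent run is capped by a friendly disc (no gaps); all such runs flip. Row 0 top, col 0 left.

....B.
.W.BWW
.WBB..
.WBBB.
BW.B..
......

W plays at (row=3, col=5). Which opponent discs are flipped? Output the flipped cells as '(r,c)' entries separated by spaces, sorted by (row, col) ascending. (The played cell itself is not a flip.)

Dir NW: first cell '.' (not opp) -> no flip
Dir N: first cell '.' (not opp) -> no flip
Dir NE: edge -> no flip
Dir W: opp run (3,4) (3,3) (3,2) capped by W -> flip
Dir E: edge -> no flip
Dir SW: first cell '.' (not opp) -> no flip
Dir S: first cell '.' (not opp) -> no flip
Dir SE: edge -> no flip

Answer: (3,2) (3,3) (3,4)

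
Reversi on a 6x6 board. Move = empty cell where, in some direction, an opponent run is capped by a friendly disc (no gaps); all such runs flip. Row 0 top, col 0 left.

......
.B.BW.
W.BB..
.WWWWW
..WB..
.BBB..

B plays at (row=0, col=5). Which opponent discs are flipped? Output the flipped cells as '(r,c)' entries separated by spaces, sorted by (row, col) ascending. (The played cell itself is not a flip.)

Answer: (1,4)

Derivation:
Dir NW: edge -> no flip
Dir N: edge -> no flip
Dir NE: edge -> no flip
Dir W: first cell '.' (not opp) -> no flip
Dir E: edge -> no flip
Dir SW: opp run (1,4) capped by B -> flip
Dir S: first cell '.' (not opp) -> no flip
Dir SE: edge -> no flip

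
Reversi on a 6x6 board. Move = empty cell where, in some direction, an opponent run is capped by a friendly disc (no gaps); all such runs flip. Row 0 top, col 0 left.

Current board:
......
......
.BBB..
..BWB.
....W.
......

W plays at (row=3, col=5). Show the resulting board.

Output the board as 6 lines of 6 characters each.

Answer: ......
......
.BBB..
..BWWW
....W.
......

Derivation:
Place W at (3,5); scan 8 dirs for brackets.
Dir NW: first cell '.' (not opp) -> no flip
Dir N: first cell '.' (not opp) -> no flip
Dir NE: edge -> no flip
Dir W: opp run (3,4) capped by W -> flip
Dir E: edge -> no flip
Dir SW: first cell 'W' (not opp) -> no flip
Dir S: first cell '.' (not opp) -> no flip
Dir SE: edge -> no flip
All flips: (3,4)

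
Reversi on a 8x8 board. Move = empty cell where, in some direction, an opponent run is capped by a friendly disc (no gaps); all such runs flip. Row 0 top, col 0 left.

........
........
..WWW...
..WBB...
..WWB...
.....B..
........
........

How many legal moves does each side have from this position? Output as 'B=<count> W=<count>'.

Answer: B=10 W=5

Derivation:
-- B to move --
(1,1): flips 1 -> legal
(1,2): flips 1 -> legal
(1,3): flips 1 -> legal
(1,4): flips 1 -> legal
(1,5): flips 1 -> legal
(2,1): no bracket -> illegal
(2,5): no bracket -> illegal
(3,1): flips 1 -> legal
(3,5): no bracket -> illegal
(4,1): flips 2 -> legal
(5,1): flips 1 -> legal
(5,2): flips 1 -> legal
(5,3): flips 1 -> legal
(5,4): no bracket -> illegal
B mobility = 10
-- W to move --
(2,5): flips 1 -> legal
(3,5): flips 2 -> legal
(4,5): flips 2 -> legal
(4,6): no bracket -> illegal
(5,3): no bracket -> illegal
(5,4): flips 2 -> legal
(5,6): no bracket -> illegal
(6,4): no bracket -> illegal
(6,5): no bracket -> illegal
(6,6): flips 3 -> legal
W mobility = 5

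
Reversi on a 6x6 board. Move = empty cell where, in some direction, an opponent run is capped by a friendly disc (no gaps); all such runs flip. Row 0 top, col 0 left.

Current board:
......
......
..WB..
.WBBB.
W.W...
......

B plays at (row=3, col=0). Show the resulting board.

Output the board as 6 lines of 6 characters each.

Answer: ......
......
..WB..
BBBBB.
W.W...
......

Derivation:
Place B at (3,0); scan 8 dirs for brackets.
Dir NW: edge -> no flip
Dir N: first cell '.' (not opp) -> no flip
Dir NE: first cell '.' (not opp) -> no flip
Dir W: edge -> no flip
Dir E: opp run (3,1) capped by B -> flip
Dir SW: edge -> no flip
Dir S: opp run (4,0), next='.' -> no flip
Dir SE: first cell '.' (not opp) -> no flip
All flips: (3,1)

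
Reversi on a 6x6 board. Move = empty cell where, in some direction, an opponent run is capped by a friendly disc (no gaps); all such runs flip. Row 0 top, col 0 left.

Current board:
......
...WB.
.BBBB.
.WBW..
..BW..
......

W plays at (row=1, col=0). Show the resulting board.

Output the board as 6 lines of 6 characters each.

Answer: ......
W..WB.
.WBBB.
.WWW..
..BW..
......

Derivation:
Place W at (1,0); scan 8 dirs for brackets.
Dir NW: edge -> no flip
Dir N: first cell '.' (not opp) -> no flip
Dir NE: first cell '.' (not opp) -> no flip
Dir W: edge -> no flip
Dir E: first cell '.' (not opp) -> no flip
Dir SW: edge -> no flip
Dir S: first cell '.' (not opp) -> no flip
Dir SE: opp run (2,1) (3,2) capped by W -> flip
All flips: (2,1) (3,2)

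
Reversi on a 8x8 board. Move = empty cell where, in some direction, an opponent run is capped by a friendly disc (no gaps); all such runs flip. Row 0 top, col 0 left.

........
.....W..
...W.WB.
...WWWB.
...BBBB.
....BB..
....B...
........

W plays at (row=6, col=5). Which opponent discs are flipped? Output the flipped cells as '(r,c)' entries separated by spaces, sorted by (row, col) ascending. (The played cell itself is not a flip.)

Answer: (4,5) (5,5)

Derivation:
Dir NW: opp run (5,4) (4,3), next='.' -> no flip
Dir N: opp run (5,5) (4,5) capped by W -> flip
Dir NE: first cell '.' (not opp) -> no flip
Dir W: opp run (6,4), next='.' -> no flip
Dir E: first cell '.' (not opp) -> no flip
Dir SW: first cell '.' (not opp) -> no flip
Dir S: first cell '.' (not opp) -> no flip
Dir SE: first cell '.' (not opp) -> no flip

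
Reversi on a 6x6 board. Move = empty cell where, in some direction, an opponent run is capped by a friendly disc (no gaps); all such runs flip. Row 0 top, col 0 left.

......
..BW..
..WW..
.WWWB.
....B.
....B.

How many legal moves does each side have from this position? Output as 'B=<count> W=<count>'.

-- B to move --
(0,2): no bracket -> illegal
(0,3): no bracket -> illegal
(0,4): no bracket -> illegal
(1,1): flips 2 -> legal
(1,4): flips 1 -> legal
(2,0): no bracket -> illegal
(2,1): no bracket -> illegal
(2,4): no bracket -> illegal
(3,0): flips 3 -> legal
(4,0): no bracket -> illegal
(4,1): no bracket -> illegal
(4,2): flips 2 -> legal
(4,3): no bracket -> illegal
B mobility = 4
-- W to move --
(0,1): flips 1 -> legal
(0,2): flips 1 -> legal
(0,3): no bracket -> illegal
(1,1): flips 1 -> legal
(2,1): no bracket -> illegal
(2,4): no bracket -> illegal
(2,5): no bracket -> illegal
(3,5): flips 1 -> legal
(4,3): no bracket -> illegal
(4,5): flips 1 -> legal
(5,3): no bracket -> illegal
(5,5): flips 1 -> legal
W mobility = 6

Answer: B=4 W=6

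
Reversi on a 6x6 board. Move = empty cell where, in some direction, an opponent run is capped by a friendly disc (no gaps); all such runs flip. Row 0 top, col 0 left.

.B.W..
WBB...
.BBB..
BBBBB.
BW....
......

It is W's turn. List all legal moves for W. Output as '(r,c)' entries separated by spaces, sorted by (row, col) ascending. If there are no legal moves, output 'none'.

Answer: (1,3) (1,4) (4,3)

Derivation:
(0,0): no bracket -> illegal
(0,2): no bracket -> illegal
(1,3): flips 2 -> legal
(1,4): flips 2 -> legal
(2,0): no bracket -> illegal
(2,4): no bracket -> illegal
(2,5): no bracket -> illegal
(3,5): no bracket -> illegal
(4,2): no bracket -> illegal
(4,3): flips 2 -> legal
(4,4): no bracket -> illegal
(4,5): no bracket -> illegal
(5,0): no bracket -> illegal
(5,1): no bracket -> illegal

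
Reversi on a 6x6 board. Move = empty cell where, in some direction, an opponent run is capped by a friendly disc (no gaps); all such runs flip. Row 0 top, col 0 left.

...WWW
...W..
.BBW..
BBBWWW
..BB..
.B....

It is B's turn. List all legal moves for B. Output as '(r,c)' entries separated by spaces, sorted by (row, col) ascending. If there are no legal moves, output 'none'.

Answer: (1,4) (2,4) (2,5) (4,4)

Derivation:
(0,2): no bracket -> illegal
(1,2): no bracket -> illegal
(1,4): flips 1 -> legal
(1,5): no bracket -> illegal
(2,4): flips 2 -> legal
(2,5): flips 1 -> legal
(4,4): flips 1 -> legal
(4,5): no bracket -> illegal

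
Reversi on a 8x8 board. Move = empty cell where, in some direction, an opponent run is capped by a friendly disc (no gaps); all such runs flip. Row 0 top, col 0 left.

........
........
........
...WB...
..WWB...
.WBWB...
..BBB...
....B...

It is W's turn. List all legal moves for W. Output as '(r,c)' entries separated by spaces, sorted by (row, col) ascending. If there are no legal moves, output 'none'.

Answer: (2,5) (3,5) (4,5) (5,5) (6,1) (6,5) (7,1) (7,2) (7,3) (7,5)

Derivation:
(2,3): no bracket -> illegal
(2,4): no bracket -> illegal
(2,5): flips 1 -> legal
(3,5): flips 2 -> legal
(4,1): no bracket -> illegal
(4,5): flips 1 -> legal
(5,5): flips 2 -> legal
(6,1): flips 1 -> legal
(6,5): flips 1 -> legal
(7,1): flips 1 -> legal
(7,2): flips 2 -> legal
(7,3): flips 2 -> legal
(7,5): flips 1 -> legal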